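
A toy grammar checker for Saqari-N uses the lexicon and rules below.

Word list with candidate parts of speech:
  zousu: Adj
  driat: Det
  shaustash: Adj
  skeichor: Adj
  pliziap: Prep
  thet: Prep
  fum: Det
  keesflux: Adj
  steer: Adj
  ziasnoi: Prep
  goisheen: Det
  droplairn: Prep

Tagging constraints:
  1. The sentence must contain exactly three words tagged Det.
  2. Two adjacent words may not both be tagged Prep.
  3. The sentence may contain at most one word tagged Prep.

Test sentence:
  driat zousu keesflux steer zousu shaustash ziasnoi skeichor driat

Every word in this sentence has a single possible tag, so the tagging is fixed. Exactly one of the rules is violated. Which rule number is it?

1

Fixed tagging: Det Adj Adj Adj Adj Adj Prep Adj Det.
Rule check: R1 fail, R2 pass, R3 pass.
Only rule 1 fails.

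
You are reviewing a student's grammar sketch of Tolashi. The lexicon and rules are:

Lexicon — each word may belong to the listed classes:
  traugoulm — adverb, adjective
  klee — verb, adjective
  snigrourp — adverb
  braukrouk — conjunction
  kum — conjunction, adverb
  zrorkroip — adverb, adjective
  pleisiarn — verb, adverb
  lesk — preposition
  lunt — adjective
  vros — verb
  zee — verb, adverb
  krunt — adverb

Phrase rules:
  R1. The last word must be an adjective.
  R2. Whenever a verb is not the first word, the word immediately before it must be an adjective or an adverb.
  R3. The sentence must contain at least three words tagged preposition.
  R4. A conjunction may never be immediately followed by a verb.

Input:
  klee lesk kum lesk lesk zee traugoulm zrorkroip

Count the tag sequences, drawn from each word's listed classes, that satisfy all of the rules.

Candidates per position — 1:klee {verb,adjective}; 2:lesk {preposition}; 3:kum {conjunction,adverb}; 4:lesk {preposition}; 5:lesk {preposition}; 6:zee {verb,adverb}; 7:traugoulm {adverb,adjective}; 8:zrorkroip {adverb,adjective}.
There are 32 candidate sequences in total.
Checking each against the rules leaves 8 sequences.
Count = 8.

8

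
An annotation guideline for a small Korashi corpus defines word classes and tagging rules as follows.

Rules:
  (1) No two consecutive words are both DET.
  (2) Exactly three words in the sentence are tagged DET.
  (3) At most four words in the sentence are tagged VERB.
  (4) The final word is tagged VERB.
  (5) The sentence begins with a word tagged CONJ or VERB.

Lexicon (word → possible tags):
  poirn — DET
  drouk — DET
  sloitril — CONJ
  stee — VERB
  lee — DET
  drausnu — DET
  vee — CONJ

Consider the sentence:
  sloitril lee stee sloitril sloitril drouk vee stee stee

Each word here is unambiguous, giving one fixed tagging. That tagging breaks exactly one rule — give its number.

2

Fixed tagging: CONJ DET VERB CONJ CONJ DET CONJ VERB VERB.
Checking each rule: R1 holds, R2 violated, R3 holds, R4 holds, R5 holds.
Only rule 2 fails.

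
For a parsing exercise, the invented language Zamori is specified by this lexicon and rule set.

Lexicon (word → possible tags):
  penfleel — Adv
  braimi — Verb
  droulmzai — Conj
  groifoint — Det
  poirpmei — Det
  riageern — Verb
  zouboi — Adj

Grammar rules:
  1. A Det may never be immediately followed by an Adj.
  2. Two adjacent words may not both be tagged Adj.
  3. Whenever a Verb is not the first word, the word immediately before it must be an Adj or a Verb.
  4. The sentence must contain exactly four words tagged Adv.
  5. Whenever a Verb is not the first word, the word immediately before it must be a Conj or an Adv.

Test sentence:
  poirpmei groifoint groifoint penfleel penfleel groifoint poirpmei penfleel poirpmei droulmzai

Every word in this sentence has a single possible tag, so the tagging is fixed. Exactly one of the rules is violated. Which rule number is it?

4

Fixed tagging: Det Det Det Adv Adv Det Det Adv Det Conj.
Applying the rules: R1 holds, R2 holds, R3 holds, R4 violated, R5 holds.
Only rule 4 fails.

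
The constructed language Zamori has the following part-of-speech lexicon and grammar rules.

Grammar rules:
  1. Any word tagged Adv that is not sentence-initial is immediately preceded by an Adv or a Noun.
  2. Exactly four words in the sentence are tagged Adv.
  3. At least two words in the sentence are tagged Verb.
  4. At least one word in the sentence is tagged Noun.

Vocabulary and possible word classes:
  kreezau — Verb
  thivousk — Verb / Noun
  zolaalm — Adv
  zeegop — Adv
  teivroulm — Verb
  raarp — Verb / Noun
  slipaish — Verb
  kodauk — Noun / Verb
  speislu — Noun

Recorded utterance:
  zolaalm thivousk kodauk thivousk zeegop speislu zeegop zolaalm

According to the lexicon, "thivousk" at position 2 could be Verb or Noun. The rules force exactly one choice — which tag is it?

Verb

Candidates per position — 1:zolaalm {Adv}; 2:thivousk {Verb,Noun}; 3:kodauk {Noun,Verb}; 4:thivousk {Verb,Noun}; 5:zeegop {Adv}; 6:speislu {Noun}; 7:zeegop {Adv}; 8:zolaalm {Adv}.
Position 4: tagging it Verb would leave rule 1 unsatisfiable, so it must be Noun.
Position 2: tagging it Noun would leave rule 3 unsatisfiable, so it must be Verb.
Position 3: tagging it Noun would leave rule 3 unsatisfiable, so it must be Verb.
The only consistent sequence is: Adv Verb Verb Noun Adv Noun Adv Adv.
Check: rule 1 holds; rule 2 holds; rule 3 holds; rule 4 holds.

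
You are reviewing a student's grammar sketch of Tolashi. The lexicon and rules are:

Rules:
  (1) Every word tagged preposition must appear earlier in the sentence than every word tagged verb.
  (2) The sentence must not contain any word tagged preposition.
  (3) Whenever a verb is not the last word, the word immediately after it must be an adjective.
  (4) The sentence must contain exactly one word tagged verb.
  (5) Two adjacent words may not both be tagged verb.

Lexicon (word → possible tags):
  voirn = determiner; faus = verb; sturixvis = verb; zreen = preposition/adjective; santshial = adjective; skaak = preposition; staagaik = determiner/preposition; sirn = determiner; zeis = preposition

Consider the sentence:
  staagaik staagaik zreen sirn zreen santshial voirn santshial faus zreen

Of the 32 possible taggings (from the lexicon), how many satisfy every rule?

1

Candidates per position — 1:staagaik {determiner,preposition}; 2:staagaik {determiner,preposition}; 3:zreen {preposition,adjective}; 4:sirn {determiner}; 5:zreen {preposition,adjective}; 6:santshial {adjective}; 7:voirn {determiner}; 8:santshial {adjective}; 9:faus {verb}; 10:zreen {preposition,adjective}.
There are 32 candidate sequences in total.
The sequences that satisfy every rule: determiner determiner adjective determiner adjective adjective determiner adjective verb adjective.
Count = 1.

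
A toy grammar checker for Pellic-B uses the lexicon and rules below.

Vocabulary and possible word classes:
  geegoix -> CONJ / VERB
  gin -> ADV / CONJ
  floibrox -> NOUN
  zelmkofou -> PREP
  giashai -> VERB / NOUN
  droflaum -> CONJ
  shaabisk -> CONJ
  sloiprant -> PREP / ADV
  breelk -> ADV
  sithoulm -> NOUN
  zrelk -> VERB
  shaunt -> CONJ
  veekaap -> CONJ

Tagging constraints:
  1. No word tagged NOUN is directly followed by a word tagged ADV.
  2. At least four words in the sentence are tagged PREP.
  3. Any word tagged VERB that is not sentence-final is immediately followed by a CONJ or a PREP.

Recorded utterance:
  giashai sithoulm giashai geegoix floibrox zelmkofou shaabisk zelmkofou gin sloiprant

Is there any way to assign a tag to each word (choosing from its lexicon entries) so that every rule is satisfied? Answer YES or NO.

Candidates per position — 1:giashai {VERB,NOUN}; 2:sithoulm {NOUN}; 3:giashai {VERB,NOUN}; 4:geegoix {CONJ,VERB}; 5:floibrox {NOUN}; 6:zelmkofou {PREP}; 7:shaabisk {CONJ}; 8:zelmkofou {PREP}; 9:gin {ADV,CONJ}; 10:sloiprant {PREP,ADV}.
Rule 2 cannot be satisfied by any choice of tags from the lexicon.
So there is no consistent tagging.

NO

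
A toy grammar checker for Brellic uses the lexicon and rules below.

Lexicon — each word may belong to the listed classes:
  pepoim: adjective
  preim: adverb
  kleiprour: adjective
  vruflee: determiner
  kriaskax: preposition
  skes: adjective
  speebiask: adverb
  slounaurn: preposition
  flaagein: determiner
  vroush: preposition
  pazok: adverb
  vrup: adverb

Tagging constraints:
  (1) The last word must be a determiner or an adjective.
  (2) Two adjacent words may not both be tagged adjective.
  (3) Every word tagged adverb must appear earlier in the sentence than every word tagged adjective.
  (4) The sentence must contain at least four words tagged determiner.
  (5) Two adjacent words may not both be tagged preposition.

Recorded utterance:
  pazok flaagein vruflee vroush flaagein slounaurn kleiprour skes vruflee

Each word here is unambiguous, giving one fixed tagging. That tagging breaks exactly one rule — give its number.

Fixed tagging: adverb determiner determiner preposition determiner preposition adjective adjective determiner.
Checking each rule: R1 ✓, R2 ✗, R3 ✓, R4 ✓, R5 ✓.
Only rule 2 fails.

2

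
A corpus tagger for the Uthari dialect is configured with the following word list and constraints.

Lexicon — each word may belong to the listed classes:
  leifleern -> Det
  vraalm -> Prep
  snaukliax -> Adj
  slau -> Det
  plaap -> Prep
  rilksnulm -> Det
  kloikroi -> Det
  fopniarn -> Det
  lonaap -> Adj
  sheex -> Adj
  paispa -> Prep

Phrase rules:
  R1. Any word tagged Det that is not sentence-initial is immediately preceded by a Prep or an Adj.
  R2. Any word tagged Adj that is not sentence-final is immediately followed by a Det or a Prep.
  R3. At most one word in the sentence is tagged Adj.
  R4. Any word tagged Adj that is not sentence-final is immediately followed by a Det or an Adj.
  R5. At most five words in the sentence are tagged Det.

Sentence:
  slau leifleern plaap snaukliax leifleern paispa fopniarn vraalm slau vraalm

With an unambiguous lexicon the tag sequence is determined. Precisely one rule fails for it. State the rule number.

Fixed tagging: Det Det Prep Adj Det Prep Det Prep Det Prep.
Applying the rules: R1 fail, R2 pass, R3 pass, R4 pass, R5 pass.
Only rule 1 fails.

1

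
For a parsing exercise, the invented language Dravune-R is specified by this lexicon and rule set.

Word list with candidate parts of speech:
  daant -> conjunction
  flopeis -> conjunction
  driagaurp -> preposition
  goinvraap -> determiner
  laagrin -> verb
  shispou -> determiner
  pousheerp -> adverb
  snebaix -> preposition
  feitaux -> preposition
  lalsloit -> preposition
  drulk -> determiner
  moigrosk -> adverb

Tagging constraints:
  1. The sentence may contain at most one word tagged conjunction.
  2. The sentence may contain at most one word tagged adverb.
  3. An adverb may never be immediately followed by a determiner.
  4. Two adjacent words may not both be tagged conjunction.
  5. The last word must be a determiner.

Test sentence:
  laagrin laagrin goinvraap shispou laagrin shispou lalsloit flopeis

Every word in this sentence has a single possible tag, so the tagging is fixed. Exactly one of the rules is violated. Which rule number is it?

Fixed tagging: verb verb determiner determiner verb determiner preposition conjunction.
Applying the rules: R1 pass, R2 pass, R3 pass, R4 pass, R5 fail.
Only rule 5 fails.

5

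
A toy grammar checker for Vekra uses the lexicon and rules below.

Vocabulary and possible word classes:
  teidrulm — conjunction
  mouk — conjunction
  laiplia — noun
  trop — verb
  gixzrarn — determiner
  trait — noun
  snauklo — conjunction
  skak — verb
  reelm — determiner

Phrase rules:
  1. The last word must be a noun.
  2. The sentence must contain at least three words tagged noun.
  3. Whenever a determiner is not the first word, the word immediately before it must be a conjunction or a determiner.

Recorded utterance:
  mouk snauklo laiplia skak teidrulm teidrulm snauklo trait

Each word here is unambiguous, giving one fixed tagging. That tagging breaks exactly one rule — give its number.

2

Fixed tagging: conjunction conjunction noun verb conjunction conjunction conjunction noun.
Rule check: R1 ✓, R2 ✗, R3 ✓.
Only rule 2 fails.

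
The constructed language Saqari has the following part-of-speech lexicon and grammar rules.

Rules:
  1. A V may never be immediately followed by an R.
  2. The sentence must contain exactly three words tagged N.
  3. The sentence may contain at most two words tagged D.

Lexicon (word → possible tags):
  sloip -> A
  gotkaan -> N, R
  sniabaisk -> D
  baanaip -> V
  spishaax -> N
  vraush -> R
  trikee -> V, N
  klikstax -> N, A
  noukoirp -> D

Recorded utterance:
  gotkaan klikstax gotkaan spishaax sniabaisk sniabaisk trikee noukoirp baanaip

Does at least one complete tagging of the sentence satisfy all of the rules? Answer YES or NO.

NO

Candidates per position — 1:gotkaan {N,R}; 2:klikstax {N,A}; 3:gotkaan {N,R}; 4:spishaax {N}; 5:sniabaisk {D}; 6:sniabaisk {D}; 7:trikee {V,N}; 8:noukoirp {D}; 9:baanaip {V}.
Rule 3 cannot be satisfied by any choice of tags from the lexicon.
So there is no consistent tagging.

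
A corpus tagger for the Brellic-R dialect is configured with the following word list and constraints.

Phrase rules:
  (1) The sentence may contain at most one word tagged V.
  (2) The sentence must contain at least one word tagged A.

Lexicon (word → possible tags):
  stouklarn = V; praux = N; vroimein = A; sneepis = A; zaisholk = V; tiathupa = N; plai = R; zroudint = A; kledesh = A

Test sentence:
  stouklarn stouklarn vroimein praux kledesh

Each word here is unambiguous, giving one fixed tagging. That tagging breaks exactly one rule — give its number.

1

Fixed tagging: V V A N A.
Rule check: R1 fail, R2 pass.
Only rule 1 fails.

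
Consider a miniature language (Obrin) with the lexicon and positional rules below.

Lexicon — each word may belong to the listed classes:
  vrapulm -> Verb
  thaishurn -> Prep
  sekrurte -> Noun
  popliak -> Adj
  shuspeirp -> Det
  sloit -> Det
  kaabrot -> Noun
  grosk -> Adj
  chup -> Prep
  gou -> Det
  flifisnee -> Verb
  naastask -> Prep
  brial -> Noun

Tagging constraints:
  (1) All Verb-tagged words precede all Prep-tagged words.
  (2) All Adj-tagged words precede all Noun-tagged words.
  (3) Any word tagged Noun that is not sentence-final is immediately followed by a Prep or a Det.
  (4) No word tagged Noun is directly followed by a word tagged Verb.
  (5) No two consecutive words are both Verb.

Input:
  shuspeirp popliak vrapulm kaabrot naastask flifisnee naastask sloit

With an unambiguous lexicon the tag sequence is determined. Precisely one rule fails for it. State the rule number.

Fixed tagging: Det Adj Verb Noun Prep Verb Prep Det.
Checking each rule: R1 violated, R2 holds, R3 holds, R4 holds, R5 holds.
Only rule 1 fails.

1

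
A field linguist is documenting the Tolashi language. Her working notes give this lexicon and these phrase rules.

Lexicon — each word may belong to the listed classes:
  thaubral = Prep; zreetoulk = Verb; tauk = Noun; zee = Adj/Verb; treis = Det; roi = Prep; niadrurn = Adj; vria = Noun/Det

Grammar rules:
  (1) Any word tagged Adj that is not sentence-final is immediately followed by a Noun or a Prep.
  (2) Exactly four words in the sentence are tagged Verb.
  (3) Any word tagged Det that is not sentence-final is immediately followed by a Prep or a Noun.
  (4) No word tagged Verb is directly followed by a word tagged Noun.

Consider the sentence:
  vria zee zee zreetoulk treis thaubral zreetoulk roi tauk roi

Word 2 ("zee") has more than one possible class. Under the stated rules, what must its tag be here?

Candidates per position — 1:vria {Noun,Det}; 2:zee {Adj,Verb}; 3:zee {Adj,Verb}; 4:zreetoulk {Verb}; 5:treis {Det}; 6:thaubral {Prep}; 7:zreetoulk {Verb}; 8:roi {Prep}; 9:tauk {Noun}; 10:roi {Prep}.
If word 1 were Det, no tagging could satisfy rule 3; so word 1 is Noun.
If word 2 were Adj, no tagging could satisfy rule 1; so word 2 is Verb.
If word 3 were Adj, no tagging could satisfy rule 1; so word 3 is Verb.
So the tagging must be: Noun Verb Verb Verb Det Prep Verb Prep Noun Prep.
Check: rule 1 satisfied; rule 2 satisfied; rule 3 satisfied; rule 4 satisfied.

Verb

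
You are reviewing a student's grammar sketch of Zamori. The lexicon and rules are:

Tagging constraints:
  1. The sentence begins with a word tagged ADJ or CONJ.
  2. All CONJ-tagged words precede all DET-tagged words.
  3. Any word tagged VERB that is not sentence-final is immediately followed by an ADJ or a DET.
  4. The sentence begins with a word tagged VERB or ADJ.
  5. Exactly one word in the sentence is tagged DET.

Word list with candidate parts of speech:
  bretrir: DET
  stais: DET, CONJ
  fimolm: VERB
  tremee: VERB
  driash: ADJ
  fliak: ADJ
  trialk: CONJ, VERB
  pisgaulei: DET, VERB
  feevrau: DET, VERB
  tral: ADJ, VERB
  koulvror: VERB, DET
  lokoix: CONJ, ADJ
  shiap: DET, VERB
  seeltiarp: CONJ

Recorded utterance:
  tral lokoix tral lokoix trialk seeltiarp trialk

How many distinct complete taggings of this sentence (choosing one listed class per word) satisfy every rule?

Candidates per position — 1:tral {ADJ,VERB}; 2:lokoix {CONJ,ADJ}; 3:tral {ADJ,VERB}; 4:lokoix {CONJ,ADJ}; 5:trialk {CONJ,VERB}; 6:seeltiarp {CONJ}; 7:trialk {CONJ,VERB}.
There are 64 candidate sequences in total.
Rule 5 cannot be satisfied by any choice of tags from the lexicon.
So there is no consistent tagging.
Count = 0.

0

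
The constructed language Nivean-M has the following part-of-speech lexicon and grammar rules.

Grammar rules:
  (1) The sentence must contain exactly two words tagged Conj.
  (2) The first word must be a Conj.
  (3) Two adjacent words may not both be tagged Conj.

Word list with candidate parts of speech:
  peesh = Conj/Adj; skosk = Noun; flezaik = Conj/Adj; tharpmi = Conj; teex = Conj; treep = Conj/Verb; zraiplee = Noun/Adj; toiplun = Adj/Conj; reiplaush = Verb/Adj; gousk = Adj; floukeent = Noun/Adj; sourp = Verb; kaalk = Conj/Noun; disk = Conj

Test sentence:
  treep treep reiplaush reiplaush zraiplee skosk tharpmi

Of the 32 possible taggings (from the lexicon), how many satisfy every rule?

8

Candidates per position — 1:treep {Conj,Verb}; 2:treep {Conj,Verb}; 3:reiplaush {Verb,Adj}; 4:reiplaush {Verb,Adj}; 5:zraiplee {Noun,Adj}; 6:skosk {Noun}; 7:tharpmi {Conj}.
There are 32 candidate sequences in total.
Checking each against the rules leaves 8 sequences.
Count = 8.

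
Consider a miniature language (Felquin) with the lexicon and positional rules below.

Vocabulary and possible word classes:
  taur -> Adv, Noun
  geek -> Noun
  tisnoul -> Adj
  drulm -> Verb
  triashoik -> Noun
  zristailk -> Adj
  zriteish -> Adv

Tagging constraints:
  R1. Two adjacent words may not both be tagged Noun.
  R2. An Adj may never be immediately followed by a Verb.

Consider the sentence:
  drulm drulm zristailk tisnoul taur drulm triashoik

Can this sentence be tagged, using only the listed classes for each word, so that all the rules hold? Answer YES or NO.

YES

Candidates per position — 1:drulm {Verb}; 2:drulm {Verb}; 3:zristailk {Adj}; 4:tisnoul {Adj}; 5:taur {Adv,Noun}; 6:drulm {Verb}; 7:triashoik {Noun}.
One satisfying assignment: Verb Verb Adj Adj Noun Verb Noun.
Verifying each rule — rule 1 ok; rule 2 ok.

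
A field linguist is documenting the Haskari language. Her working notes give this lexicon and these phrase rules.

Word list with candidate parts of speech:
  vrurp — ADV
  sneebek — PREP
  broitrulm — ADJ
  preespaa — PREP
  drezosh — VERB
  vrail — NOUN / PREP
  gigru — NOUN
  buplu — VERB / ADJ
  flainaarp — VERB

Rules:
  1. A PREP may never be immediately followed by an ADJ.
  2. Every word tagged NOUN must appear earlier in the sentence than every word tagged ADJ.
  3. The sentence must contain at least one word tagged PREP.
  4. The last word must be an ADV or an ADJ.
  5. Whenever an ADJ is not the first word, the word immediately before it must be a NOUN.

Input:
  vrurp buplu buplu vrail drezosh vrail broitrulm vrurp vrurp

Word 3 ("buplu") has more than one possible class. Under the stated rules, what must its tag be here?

Candidates per position — 1:vrurp {ADV}; 2:buplu {VERB,ADJ}; 3:buplu {VERB,ADJ}; 4:vrail {NOUN,PREP}; 5:drezosh {VERB}; 6:vrail {NOUN,PREP}; 7:broitrulm {ADJ}; 8:vrurp {ADV}; 9:vrurp {ADV}.
Word 2 cannot be ADJ — rule 5 would then fail for every completion. It is VERB.
Word 3 cannot be ADJ — rule 5 would then fail for every completion. It is VERB.
Word 6 cannot be PREP — rule 1 would then fail for every completion. It is NOUN.
Word 4 cannot be NOUN — rule 3 would then fail for every completion. It is PREP.
The unique satisfying tagging is: ADV VERB VERB PREP VERB NOUN ADJ ADV ADV.
Check: rule 1 satisfied; rule 2 satisfied; rule 3 satisfied; rule 4 satisfied; rule 5 satisfied.

VERB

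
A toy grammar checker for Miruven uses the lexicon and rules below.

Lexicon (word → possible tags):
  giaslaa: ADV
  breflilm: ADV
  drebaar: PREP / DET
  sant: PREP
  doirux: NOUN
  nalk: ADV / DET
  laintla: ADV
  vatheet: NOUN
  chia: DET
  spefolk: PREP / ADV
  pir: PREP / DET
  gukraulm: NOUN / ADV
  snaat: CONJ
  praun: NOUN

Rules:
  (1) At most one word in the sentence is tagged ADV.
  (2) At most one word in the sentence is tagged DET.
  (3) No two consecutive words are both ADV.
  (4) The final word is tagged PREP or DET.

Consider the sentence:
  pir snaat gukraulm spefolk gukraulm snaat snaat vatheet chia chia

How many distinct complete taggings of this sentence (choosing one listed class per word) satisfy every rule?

Candidates per position — 1:pir {PREP,DET}; 2:snaat {CONJ}; 3:gukraulm {NOUN,ADV}; 4:spefolk {PREP,ADV}; 5:gukraulm {NOUN,ADV}; 6:snaat {CONJ}; 7:snaat {CONJ}; 8:vatheet {NOUN}; 9:chia {DET}; 10:chia {DET}.
There are 16 candidate sequences in total.
Rule 2 cannot be satisfied by any choice of tags from the lexicon.
So there is no consistent tagging.
Count = 0.

0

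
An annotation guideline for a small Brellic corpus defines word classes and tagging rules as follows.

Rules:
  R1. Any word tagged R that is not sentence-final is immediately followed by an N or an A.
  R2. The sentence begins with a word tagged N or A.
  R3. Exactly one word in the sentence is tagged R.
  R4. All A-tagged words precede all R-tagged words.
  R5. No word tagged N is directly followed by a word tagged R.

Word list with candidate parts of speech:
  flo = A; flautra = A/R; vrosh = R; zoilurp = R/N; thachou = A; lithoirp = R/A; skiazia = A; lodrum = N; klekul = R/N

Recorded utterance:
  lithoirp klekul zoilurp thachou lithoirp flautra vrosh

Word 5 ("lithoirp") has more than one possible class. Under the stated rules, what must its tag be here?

Candidates per position — 1:lithoirp {R,A}; 2:klekul {R,N}; 3:zoilurp {R,N}; 4:thachou {A}; 5:lithoirp {R,A}; 6:flautra {A,R}; 7:vrosh {R}.
Position 1: R is ruled out by rule 2; that leaves A.
Position 2: R is ruled out by rule 3; that leaves N.
Position 3: R is ruled out by rule 3; that leaves N.
Position 5: R is ruled out by rule 3; that leaves A.
Position 6: R is ruled out by rule 1; that leaves A.
The only consistent sequence is: A N N A A A R.
Check: rule 1 holds; rule 2 holds; rule 3 holds; rule 4 holds; rule 5 holds.

A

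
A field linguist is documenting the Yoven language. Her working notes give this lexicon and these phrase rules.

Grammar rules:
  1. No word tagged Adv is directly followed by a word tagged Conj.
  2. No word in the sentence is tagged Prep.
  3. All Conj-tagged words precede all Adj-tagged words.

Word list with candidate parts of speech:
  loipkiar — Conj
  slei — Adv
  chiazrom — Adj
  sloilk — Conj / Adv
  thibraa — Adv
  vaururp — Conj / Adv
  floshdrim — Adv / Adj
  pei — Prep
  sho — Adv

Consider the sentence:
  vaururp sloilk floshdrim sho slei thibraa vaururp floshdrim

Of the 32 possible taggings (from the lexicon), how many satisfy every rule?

Candidates per position — 1:vaururp {Conj,Adv}; 2:sloilk {Conj,Adv}; 3:floshdrim {Adv,Adj}; 4:sho {Adv}; 5:slei {Adv}; 6:thibraa {Adv}; 7:vaururp {Conj,Adv}; 8:floshdrim {Adv,Adj}.
There are 32 candidate sequences in total.
Checking each against the rules leaves 12 sequences.
Count = 12.

12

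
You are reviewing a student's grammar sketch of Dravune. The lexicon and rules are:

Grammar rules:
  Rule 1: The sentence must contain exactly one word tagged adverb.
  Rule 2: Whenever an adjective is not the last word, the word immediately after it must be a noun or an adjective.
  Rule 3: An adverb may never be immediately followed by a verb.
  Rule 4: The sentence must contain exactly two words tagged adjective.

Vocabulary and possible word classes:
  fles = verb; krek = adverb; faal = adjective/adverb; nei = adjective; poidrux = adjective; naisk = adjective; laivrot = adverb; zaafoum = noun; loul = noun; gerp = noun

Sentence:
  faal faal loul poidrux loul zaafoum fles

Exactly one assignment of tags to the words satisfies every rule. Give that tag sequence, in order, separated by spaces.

adverb adjective noun adjective noun noun verb

Candidates per position — 1:faal {adjective,adverb}; 2:faal {adjective,adverb}; 3:loul {noun}; 4:poidrux {adjective}; 5:loul {noun}; 6:zaafoum {noun}; 7:fles {verb}.
The remaining ambiguous positions (1, 2) are resolved jointly — only one combination satisfies every rule.
So the tagging must be: adverb adjective noun adjective noun noun verb.
Verifying each rule — rule 1 satisfied; rule 2 satisfied; rule 3 satisfied; rule 4 satisfied.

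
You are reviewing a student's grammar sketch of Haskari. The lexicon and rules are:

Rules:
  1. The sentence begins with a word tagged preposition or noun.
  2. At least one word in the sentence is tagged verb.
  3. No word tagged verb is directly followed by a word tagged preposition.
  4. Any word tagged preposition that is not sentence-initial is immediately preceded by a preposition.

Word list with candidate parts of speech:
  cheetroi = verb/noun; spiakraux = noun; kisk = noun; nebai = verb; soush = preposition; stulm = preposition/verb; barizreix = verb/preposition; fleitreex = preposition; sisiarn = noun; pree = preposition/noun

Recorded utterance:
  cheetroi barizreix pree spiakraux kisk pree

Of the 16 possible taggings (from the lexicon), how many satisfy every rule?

1

Candidates per position — 1:cheetroi {verb,noun}; 2:barizreix {verb,preposition}; 3:pree {preposition,noun}; 4:spiakraux {noun}; 5:kisk {noun}; 6:pree {preposition,noun}.
There are 16 candidate sequences in total.
The sequences that satisfy every rule: noun verb noun noun noun noun.
Count = 1.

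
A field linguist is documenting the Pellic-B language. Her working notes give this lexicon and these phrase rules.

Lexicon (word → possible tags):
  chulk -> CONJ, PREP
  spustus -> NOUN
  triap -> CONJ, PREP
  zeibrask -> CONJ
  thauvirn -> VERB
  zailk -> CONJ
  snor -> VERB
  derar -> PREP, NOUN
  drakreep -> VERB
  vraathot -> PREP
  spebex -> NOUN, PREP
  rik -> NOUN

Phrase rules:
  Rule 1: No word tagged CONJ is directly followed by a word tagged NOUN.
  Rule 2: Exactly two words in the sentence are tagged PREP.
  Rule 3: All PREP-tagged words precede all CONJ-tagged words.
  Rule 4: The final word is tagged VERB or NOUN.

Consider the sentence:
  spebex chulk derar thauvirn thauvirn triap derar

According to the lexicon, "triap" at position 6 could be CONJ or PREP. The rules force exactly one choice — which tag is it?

Candidates per position — 1:spebex {NOUN,PREP}; 2:chulk {CONJ,PREP}; 3:derar {PREP,NOUN}; 4:thauvirn {VERB}; 5:thauvirn {VERB}; 6:triap {CONJ,PREP}; 7:derar {PREP,NOUN}.
At position 7, choosing PREP makes rule 4 impossible to satisfy; hence NOUN.
At position 6, choosing CONJ makes rule 1 impossible to satisfy; hence PREP.
At position 2, choosing CONJ makes rule 3 impossible to satisfy; hence PREP.
At position 3, choosing PREP makes rule 2 impossible to satisfy; hence NOUN.
At position 1, choosing PREP makes rule 2 impossible to satisfy; hence NOUN.
The only consistent sequence is: NOUN PREP NOUN VERB VERB PREP NOUN.
Verifying each rule — rule 1 satisfied; rule 2 satisfied; rule 3 satisfied; rule 4 satisfied.

PREP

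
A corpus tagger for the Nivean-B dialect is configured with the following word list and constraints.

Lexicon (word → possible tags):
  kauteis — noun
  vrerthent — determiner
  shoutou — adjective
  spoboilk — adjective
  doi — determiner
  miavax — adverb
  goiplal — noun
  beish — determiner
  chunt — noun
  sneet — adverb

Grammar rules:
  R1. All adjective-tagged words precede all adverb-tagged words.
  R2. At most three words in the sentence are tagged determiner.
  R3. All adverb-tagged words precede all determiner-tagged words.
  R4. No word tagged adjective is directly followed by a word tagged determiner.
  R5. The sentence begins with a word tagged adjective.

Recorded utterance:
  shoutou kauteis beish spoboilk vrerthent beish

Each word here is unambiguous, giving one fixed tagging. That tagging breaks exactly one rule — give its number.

Fixed tagging: adjective noun determiner adjective determiner determiner.
Applying the rules: R1 pass, R2 pass, R3 pass, R4 fail, R5 pass.
Only rule 4 fails.

4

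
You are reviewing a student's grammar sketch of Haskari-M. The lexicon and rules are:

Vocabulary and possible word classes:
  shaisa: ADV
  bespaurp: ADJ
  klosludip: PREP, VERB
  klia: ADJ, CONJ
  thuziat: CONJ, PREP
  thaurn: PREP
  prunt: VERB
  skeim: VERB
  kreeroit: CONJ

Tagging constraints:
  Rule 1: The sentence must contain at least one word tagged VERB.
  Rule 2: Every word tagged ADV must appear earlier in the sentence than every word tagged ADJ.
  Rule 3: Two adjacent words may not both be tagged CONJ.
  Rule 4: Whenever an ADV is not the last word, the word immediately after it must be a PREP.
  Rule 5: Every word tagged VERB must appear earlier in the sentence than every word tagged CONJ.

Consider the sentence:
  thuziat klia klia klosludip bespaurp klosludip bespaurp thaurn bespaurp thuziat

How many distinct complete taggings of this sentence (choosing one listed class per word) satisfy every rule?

6

Candidates per position — 1:thuziat {CONJ,PREP}; 2:klia {ADJ,CONJ}; 3:klia {ADJ,CONJ}; 4:klosludip {PREP,VERB}; 5:bespaurp {ADJ}; 6:klosludip {PREP,VERB}; 7:bespaurp {ADJ}; 8:thaurn {PREP}; 9:bespaurp {ADJ}; 10:thuziat {CONJ,PREP}.
There are 64 candidate sequences in total.
Checking each against the rules leaves 6 sequences.
Count = 6.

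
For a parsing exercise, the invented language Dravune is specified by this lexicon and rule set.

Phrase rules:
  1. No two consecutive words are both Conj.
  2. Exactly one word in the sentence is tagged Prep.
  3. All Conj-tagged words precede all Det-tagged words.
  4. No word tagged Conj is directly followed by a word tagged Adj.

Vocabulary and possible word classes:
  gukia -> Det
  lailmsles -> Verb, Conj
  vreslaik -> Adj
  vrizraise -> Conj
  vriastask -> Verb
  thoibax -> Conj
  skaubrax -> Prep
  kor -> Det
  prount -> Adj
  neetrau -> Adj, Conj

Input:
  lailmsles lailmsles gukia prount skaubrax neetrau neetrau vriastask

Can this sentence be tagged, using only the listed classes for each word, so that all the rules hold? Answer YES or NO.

Candidates per position — 1:lailmsles {Verb,Conj}; 2:lailmsles {Verb,Conj}; 3:gukia {Det}; 4:prount {Adj}; 5:skaubrax {Prep}; 6:neetrau {Adj,Conj}; 7:neetrau {Adj,Conj}; 8:vriastask {Verb}.
One satisfying assignment: Verb Verb Det Adj Prep Adj Adj Verb.
Rule-by-rule: rule 1 ✓; rule 2 ✓; rule 3 ✓; rule 4 ✓.

YES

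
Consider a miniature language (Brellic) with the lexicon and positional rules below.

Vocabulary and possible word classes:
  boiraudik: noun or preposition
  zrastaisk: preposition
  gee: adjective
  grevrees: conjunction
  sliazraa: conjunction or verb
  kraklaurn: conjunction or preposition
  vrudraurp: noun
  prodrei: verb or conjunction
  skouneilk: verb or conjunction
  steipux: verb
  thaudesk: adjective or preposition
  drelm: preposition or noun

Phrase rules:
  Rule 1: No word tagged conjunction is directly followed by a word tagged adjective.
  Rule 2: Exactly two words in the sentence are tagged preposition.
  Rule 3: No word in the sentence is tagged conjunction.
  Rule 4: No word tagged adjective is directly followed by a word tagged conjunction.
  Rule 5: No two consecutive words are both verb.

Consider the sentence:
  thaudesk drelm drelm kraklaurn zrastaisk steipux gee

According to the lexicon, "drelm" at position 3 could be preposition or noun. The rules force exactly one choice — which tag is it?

noun

Candidates per position — 1:thaudesk {adjective,preposition}; 2:drelm {preposition,noun}; 3:drelm {preposition,noun}; 4:kraklaurn {conjunction,preposition}; 5:zrastaisk {preposition}; 6:steipux {verb}; 7:gee {adjective}.
At position 4, choosing conjunction makes rule 3 impossible to satisfy; hence preposition.
At position 1, choosing preposition makes rule 2 impossible to satisfy; hence adjective.
At position 2, choosing preposition makes rule 2 impossible to satisfy; hence noun.
At position 3, choosing preposition makes rule 2 impossible to satisfy; hence noun.
So the tagging must be: adjective noun noun preposition preposition verb adjective.
Check: rule 1 ok; rule 2 ok; rule 3 ok; rule 4 ok; rule 5 ok.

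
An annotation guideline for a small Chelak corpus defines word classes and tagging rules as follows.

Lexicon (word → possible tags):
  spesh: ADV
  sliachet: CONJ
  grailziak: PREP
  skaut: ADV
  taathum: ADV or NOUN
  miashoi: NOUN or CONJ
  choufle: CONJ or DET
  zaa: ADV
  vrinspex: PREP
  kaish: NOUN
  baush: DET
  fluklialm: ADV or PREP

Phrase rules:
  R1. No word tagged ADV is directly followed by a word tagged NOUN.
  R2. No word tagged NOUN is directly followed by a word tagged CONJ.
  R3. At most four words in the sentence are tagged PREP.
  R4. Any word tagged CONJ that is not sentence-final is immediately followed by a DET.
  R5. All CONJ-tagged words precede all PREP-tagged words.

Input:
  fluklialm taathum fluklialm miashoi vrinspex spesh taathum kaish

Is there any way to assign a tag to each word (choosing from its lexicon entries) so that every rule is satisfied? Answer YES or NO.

Candidates per position — 1:fluklialm {ADV,PREP}; 2:taathum {ADV,NOUN}; 3:fluklialm {ADV,PREP}; 4:miashoi {NOUN,CONJ}; 5:vrinspex {PREP}; 6:spesh {ADV}; 7:taathum {ADV,NOUN}; 8:kaish {NOUN}.
Rule 1 cannot be satisfied by any choice of tags from the lexicon.
So there is no consistent tagging.

NO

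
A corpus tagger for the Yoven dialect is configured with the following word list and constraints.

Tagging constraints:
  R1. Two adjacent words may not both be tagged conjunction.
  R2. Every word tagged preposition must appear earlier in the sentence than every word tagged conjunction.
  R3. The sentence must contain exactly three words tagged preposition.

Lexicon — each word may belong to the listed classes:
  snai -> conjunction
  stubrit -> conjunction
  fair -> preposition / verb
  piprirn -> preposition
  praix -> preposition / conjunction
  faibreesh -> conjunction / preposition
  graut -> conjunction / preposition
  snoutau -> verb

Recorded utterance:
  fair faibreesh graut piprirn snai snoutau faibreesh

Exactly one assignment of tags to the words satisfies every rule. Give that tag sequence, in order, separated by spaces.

verb preposition preposition preposition conjunction verb conjunction

Candidates per position — 1:fair {preposition,verb}; 2:faibreesh {conjunction,preposition}; 3:graut {conjunction,preposition}; 4:piprirn {preposition}; 5:snai {conjunction}; 6:snoutau {verb}; 7:faibreesh {conjunction,preposition}.
Position 2: tagging it conjunction would leave rule 2 unsatisfiable, so it must be preposition.
Position 3: tagging it conjunction would leave rule 2 unsatisfiable, so it must be preposition.
Position 7: tagging it preposition would leave rule 2 unsatisfiable, so it must be conjunction.
Position 1: tagging it preposition would leave rule 3 unsatisfiable, so it must be verb.
That leaves exactly one tagging: verb preposition preposition preposition conjunction verb conjunction.
Checking: rule 1 ok; rule 2 ok; rule 3 ok.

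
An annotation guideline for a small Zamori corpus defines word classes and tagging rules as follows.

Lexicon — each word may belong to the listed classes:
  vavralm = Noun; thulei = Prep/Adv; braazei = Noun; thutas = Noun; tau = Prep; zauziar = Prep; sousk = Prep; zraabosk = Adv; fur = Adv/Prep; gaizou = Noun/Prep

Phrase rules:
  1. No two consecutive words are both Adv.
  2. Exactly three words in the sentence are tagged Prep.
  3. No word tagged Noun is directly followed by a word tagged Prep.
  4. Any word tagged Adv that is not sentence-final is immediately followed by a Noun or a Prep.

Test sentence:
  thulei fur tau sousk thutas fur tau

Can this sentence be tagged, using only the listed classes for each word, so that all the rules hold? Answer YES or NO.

Candidates per position — 1:thulei {Prep,Adv}; 2:fur {Adv,Prep}; 3:tau {Prep}; 4:sousk {Prep}; 5:thutas {Noun}; 6:fur {Adv,Prep}; 7:tau {Prep}.
Every candidate sequence violates at least one rule; no consistent tagging exists.

NO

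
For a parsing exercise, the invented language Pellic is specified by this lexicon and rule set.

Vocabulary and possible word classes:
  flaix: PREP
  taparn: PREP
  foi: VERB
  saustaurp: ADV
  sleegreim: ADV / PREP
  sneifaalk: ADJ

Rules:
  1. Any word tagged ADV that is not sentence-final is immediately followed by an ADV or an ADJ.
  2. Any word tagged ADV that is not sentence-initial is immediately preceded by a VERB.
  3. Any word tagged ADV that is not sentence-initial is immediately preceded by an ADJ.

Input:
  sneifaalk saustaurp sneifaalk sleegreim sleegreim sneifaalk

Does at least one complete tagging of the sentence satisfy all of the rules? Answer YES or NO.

NO

Candidates per position — 1:sneifaalk {ADJ}; 2:saustaurp {ADV}; 3:sneifaalk {ADJ}; 4:sleegreim {ADV,PREP}; 5:sleegreim {ADV,PREP}; 6:sneifaalk {ADJ}.
Rule 2 cannot be satisfied by any choice of tags from the lexicon.
So there is no consistent tagging.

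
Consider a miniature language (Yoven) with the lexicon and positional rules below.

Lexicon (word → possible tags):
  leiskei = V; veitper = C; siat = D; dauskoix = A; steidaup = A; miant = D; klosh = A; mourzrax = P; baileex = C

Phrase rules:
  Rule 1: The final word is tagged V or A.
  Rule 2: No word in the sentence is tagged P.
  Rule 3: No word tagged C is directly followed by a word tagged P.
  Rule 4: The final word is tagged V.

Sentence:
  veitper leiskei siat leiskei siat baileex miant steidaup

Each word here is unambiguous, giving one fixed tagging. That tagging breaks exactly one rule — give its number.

4

Fixed tagging: C V D V D C D A.
Applying the rules: R1 ✓, R2 ✓, R3 ✓, R4 ✗.
Only rule 4 fails.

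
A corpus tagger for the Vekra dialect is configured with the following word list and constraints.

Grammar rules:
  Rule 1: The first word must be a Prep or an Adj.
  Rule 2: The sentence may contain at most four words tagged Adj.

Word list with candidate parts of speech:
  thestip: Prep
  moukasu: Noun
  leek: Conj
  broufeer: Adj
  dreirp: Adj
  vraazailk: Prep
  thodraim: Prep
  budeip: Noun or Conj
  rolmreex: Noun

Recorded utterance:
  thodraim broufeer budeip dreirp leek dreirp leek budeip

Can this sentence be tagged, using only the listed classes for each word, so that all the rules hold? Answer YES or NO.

YES

Candidates per position — 1:thodraim {Prep}; 2:broufeer {Adj}; 3:budeip {Noun,Conj}; 4:dreirp {Adj}; 5:leek {Conj}; 6:dreirp {Adj}; 7:leek {Conj}; 8:budeip {Noun,Conj}.
One satisfying assignment: Prep Adj Conj Adj Conj Adj Conj Noun.
Rule-by-rule: rule 1 holds; rule 2 holds.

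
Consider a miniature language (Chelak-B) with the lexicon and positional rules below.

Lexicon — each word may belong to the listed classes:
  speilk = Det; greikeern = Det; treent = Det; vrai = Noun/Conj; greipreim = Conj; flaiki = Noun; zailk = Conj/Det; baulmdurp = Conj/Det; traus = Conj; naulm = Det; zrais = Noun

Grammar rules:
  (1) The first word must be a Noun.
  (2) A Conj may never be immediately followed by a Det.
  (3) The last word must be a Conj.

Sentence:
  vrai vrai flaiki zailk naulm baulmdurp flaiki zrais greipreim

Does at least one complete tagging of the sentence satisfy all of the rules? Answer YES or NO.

Candidates per position — 1:vrai {Noun,Conj}; 2:vrai {Noun,Conj}; 3:flaiki {Noun}; 4:zailk {Conj,Det}; 5:naulm {Det}; 6:baulmdurp {Conj,Det}; 7:flaiki {Noun}; 8:zrais {Noun}; 9:greipreim {Conj}.
One satisfying assignment: Noun Conj Noun Det Det Det Noun Noun Conj.
Rule-by-rule: rule 1 satisfied; rule 2 satisfied; rule 3 satisfied.

YES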